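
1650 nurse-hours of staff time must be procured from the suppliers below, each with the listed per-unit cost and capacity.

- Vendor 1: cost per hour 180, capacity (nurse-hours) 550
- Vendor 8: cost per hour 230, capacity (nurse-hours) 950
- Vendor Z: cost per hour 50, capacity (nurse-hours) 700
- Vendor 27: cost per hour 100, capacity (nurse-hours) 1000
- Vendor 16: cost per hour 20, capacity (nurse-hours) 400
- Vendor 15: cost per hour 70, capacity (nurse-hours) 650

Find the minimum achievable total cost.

81500

Use suppliers in increasing cost order.
Take 400 from Vendor 16 at 20 → need 1250 more.
Take 700 from Vendor Z at 50 → need 550 more.
Vendor 15 (70): take the remaining 550 → done.
Vendor 27, Vendor 1, Vendor 8: unused.
Cost = 400×20 + 700×50 + 550×70 = 81500.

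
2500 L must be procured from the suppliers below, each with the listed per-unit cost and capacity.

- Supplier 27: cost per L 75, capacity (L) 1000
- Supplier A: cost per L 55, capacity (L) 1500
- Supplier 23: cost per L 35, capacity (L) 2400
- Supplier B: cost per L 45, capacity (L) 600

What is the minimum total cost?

Use suppliers in increasing cost order.
Take 2400 from Supplier 23 at 35 → need 100 more.
Take 100 from Supplier B at 45 to finish.
Supplier A, Supplier 27: unused.
Cost = 2400×35 + 100×45 = 88500.

88500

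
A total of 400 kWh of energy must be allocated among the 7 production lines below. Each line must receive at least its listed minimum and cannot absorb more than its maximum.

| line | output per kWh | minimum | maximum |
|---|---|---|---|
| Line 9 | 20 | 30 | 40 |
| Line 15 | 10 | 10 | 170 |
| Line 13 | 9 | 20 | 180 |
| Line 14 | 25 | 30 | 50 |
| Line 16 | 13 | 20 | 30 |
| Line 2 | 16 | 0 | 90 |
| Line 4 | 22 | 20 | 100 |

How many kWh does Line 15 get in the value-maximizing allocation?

70

Meeting every minimum uses 30+10+20+30+20+0+20 = 130 kWh, leaving 270.
Order the production lines by output per kWh: Line 14 25 > Line 4 22 > Line 9 20 > Line 2 16 > Line 16 13 > Line 15 10 > Line 13 9.
Give Line 14 20 more to hit its cap of 50 → 250 left.
Line 4 takes 80 more to reach its cap of 100 → 170 left.
Line 9 takes 10 more to reach its cap of 40 → 160 left.
Line 2: +90 to 90 (cap) → 70 left.
Give Line 16 10 more to hit its cap of 30 → 60 left.
Line 15 has room for 160 more but only 60 remain, so it gets 70.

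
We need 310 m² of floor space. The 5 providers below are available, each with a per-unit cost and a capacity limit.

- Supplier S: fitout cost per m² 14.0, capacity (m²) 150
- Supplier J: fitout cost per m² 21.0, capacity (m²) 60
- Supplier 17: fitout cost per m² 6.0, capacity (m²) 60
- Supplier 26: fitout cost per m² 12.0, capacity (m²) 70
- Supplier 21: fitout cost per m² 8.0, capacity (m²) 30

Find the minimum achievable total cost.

3540

Use providers in increasing cost order.
Supplier 17 at 6.0: take all 60 m² — 250 still needed.
Supplier 21 at 8.0: take all 30 m² — 220 still needed.
Take 70 from Supplier 26 at 12.0 — need 150 more.
Supplier S at 14.0: take all 150 m² — 0 still needed.
Supplier J: unused.
Cost = 60×6.0 + 30×8.0 + 70×12.0 + 150×14.0 = 3540.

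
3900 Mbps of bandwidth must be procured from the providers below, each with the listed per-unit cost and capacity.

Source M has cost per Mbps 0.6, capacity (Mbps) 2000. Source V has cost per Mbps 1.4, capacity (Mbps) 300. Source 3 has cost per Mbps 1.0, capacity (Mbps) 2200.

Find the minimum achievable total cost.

Cheapest first:
Take 2000 from Source M at 0.6 — need 1900 more.
Source 3 at 1.0: take 1900 of its 2200 — requirement met.
Source V: unused.
Cost = 2000×0.6 + 1900×1.0 = 3100.

3100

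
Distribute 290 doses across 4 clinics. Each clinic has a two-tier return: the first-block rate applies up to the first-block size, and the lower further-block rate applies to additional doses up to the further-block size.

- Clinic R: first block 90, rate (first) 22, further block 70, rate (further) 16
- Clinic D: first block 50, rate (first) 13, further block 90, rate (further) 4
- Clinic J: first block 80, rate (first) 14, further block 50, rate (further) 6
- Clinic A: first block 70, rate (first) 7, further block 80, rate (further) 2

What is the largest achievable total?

Rank every tier by rate: Clinic R/first 22 > Clinic R/second 16 > Clinic J/first 14 > Clinic D/first 13 > Clinic A/first 7 > Clinic J/second 6 > Clinic D/second 4 > Clinic A/second 2.
Clinic R first at 22: fill all 90 → 200 left.
Fill Clinic R second block (70 at 16) → 130 left.
Clinic J/first (14): +80 → 50 left.
Clinic D/first (13): +50 → 0 left.
Total = 22×90 + 16×70 + 14×80 + 13×50 = 4870.

4870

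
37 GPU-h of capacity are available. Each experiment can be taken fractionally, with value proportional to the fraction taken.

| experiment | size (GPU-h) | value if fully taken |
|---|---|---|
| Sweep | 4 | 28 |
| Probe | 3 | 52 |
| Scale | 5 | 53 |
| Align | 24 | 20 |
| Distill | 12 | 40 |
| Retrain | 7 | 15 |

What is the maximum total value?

Sort by value density: Probe 52/3≈17.3, Scale 53/5≈10.6, Sweep 28/4≈7, Distill 40/12≈3.33, Retrain 15/7≈2.14, Align 20/24≈0.833.
Probe: take in full, 3 GPU-h for value 52 — 34 left.
Take all of Scale (5 GPU-h, value 53) — 29 GPU-h left.
Sweep: take in full, 4 GPU-h for value 28 — 25 left.
Take all of Distill (12 GPU-h, value 40) — 13 GPU-h left.
Retrain: take in full, 7 GPU-h for value 15 — 6 left.
Fill the last 6 GPU-h with part of Align: 6/24 of it earns 5.
Total value = 193.

193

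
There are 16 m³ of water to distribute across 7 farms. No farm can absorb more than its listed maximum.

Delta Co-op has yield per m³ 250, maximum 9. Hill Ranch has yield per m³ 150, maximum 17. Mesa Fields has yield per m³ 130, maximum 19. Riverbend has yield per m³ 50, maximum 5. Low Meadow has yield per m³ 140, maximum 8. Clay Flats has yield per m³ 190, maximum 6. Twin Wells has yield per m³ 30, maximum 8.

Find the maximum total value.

Rank by yield per m³: Delta Co-op 250 > Clay Flats 190 > Hill Ranch 150 > Low Meadow 140 > Mesa Fields 130 > Riverbend 50 > Twin Wells 30.
Delta Co-op takes 9 to reach its cap of 9 — 7 left.
Clay Flats: +6 to 6 (cap) — 1 left.
Only 1 left; Hill Ranch takes them to reach 1.
Total = 250×9 + 150×1 + 190×6 = 3540.

3540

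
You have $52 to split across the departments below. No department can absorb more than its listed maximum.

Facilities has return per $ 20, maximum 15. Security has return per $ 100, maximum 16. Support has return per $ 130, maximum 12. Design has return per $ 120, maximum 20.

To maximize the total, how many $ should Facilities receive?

Order the departments by return per $: Support 130 > Design 120 > Security 100 > Facilities 20.
Give Support 12 to hit its cap of 12 — 40 left.
Give Design 20 to hit its cap of 20 — 20 left.
Security: +16 to 16 (cap) — 4 left.
Only 4 left; Facilities takes them to reach 4.

4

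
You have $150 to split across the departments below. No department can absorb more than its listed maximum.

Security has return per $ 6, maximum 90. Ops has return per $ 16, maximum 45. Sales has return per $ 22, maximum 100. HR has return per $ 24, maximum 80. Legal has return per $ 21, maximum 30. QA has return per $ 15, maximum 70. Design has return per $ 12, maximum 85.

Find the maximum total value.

3460

Rank by return per $: HR 24 > Sales 22 > Legal 21 > Ops 16 > QA 15 > Design 12 > Security 6.
HR takes 80 to reach its cap of 80 ; 70 left.
Sales: +70 (room for 100) → 70. Pool exhausted.
Total = 22×70 + 24×80 = 3460.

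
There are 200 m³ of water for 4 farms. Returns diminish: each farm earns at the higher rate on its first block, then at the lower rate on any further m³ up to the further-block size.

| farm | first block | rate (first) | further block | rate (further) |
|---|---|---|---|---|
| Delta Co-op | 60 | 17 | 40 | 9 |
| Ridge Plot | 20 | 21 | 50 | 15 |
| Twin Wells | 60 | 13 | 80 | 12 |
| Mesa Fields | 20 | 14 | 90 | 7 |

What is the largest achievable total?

3120

Rank every tier by rate: Ridge Plot/T1 21 > Delta Co-op/T1 17 > Ridge Plot/T2 15 > Mesa Fields/T1 14 > Twin Wells/T1 13 > Twin Wells/T2 12 > Delta Co-op/T2 9 > Mesa Fields/T2 7.
Fill Ridge Plot T1 block (20 at 21) ; 180 left.
Delta Co-op T1 at 17: fill all 60 ; 120 left.
Fill Ridge Plot T2 block (50 at 15) ; 70 left.
Mesa Fields T1 at 14: fill all 20 ; 50 left.
Twin Wells/T1: +50 of 60 at 13; pool empty.
Total = 21×20 + 17×60 + 15×50 + 14×20 + 13×50 = 3120.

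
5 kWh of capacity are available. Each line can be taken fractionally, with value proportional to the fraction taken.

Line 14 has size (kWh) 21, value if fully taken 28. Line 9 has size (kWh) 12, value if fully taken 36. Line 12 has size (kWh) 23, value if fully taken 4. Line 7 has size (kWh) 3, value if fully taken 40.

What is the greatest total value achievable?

46

Best value per unit of size first: Line 7 40/3≈13.3, Line 9 36/12≈3, Line 14 28/21≈1.33, Line 12 4/23≈0.174.
Line 7: take in full, 3 kWh for value 40 — 2 left.
2 kWh left: a 2/12 share of Line 9 gives 36×2/12 = 6.
Total value = 46.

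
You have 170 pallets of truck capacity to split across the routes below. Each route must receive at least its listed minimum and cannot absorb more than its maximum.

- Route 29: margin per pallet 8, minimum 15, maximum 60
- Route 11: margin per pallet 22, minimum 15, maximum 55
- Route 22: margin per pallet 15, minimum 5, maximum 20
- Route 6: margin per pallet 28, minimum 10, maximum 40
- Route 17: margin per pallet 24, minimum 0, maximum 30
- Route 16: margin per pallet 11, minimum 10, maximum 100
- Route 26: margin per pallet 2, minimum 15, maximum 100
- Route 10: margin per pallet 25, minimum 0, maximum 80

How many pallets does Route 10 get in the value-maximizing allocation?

Meeting every minimum uses 15+15+5+10+0+10+15+0 = 70 pallets, leaving 100.
Highest margin per pallet first: Route 6 28 > Route 10 25 > Route 17 24 > Route 11 22 > Route 22 15 > Route 16 11 > Route 29 8 > Route 26 2.
Route 6: +30 to 40 (cap) — 70 left.
Route 10: +70 (room for 80) → 70. Pool exhausted.

70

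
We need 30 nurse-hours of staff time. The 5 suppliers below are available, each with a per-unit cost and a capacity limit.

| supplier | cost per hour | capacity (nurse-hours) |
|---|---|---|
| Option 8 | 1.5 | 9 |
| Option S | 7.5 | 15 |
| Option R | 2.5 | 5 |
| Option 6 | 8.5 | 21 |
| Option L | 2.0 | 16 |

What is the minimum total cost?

Fill from the cheapest supplier first.
Take 9 from Option 8 at 1.5 — need 21 more.
Take 16 from Option L at 2.0 — need 5 more.
Option R at 2.5: take all 5 nurse-hours — 0 still needed.
Option S, Option 6: unused.
Cost = 9×1.5 + 16×2.0 + 5×2.5 = 58.

58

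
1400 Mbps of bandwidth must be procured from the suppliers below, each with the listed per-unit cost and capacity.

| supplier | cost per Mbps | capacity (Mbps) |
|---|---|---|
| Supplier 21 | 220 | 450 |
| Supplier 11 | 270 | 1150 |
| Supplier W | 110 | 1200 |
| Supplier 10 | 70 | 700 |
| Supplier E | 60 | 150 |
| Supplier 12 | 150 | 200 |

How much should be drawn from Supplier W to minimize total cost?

Fill from the cheapest supplier first.
Supplier E (60): use full 150 — 1250 Mbps to go.
Supplier 10 at 70: take all 700 Mbps — 550 still needed.
Supplier W (110): take the remaining 550 — done.
Supplier 12, Supplier 21, Supplier 11: unused.

550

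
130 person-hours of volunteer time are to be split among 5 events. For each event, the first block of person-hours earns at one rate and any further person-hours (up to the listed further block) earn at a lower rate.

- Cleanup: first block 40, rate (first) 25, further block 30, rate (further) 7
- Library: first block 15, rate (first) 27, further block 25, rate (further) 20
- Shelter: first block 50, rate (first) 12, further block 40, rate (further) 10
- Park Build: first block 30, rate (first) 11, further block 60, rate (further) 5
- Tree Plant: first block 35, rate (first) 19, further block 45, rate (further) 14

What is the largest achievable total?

Rank every tier by rate: Library/T1 27 > Cleanup/T1 25 > Library/T2 20 > Tree Plant/T1 19 > Tree Plant/T2 14 > Shelter/T1 12 > Park Build/T1 11 > Shelter/T2 10 > Cleanup/T2 7 > Park Build/T2 5.
Library/T1 (27): +15 — 115 left.
Cleanup/T1 (25): +40 — 75 left.
Library T2 at 20: fill all 25 — 50 left.
Tree Plant T1 at 19: fill all 35 — 15 left.
Tree Plant T2 at 14: only 15 left, fill 15.
Total = 27×15 + 25×40 + 20×25 + 19×35 + 14×15 = 2780.

2780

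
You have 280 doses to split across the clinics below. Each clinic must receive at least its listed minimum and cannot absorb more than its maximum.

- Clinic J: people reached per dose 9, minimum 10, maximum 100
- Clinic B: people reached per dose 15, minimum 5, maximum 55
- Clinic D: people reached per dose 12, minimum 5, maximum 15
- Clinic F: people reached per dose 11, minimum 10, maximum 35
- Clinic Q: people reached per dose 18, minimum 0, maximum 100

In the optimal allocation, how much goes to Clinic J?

75

Meeting every minimum uses 10+5+5+10+0 = 30 doses, leaving 250.
Rank by people reached per dose: Clinic Q 18 > Clinic B 15 > Clinic D 12 > Clinic F 11 > Clinic J 9.
Clinic Q: +100 to 100 (cap) → 150 left.
Clinic B takes 50 more to reach its cap of 55 → 100 left.
Give Clinic D 10 more to hit its cap of 15 → 90 left.
Clinic F: +25 to 35 (cap) → 65 left.
Clinic J: +65 (room for 90) → 75. Pool exhausted.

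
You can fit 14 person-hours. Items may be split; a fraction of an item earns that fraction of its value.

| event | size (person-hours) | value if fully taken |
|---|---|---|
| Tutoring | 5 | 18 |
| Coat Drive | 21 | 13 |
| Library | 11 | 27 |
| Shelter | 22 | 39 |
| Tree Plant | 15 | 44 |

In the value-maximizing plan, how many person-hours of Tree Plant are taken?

Rank by value-to-size ratio: Tutoring 18/5≈3.6, Tree Plant 44/15≈2.93, Library 27/11≈2.45, Shelter 39/22≈1.77, Coat Drive 13/21≈0.619.
All 5 person-hours of Tutoring fit (value 18) ; 9 remain.
Only 9 person-hours remain; take 9/15 of Tree Plant for value 44×9/15 = 26.4.

9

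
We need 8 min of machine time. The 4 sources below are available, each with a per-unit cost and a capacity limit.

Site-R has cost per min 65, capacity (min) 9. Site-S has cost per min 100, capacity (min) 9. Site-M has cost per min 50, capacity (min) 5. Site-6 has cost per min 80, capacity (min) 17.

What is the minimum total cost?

Cheapest first:
Take 5 from Site-M at 50 ; need 3 more.
Site-R at 65: take 3 of its 9 ; requirement met.
Site-6, Site-S: unused.
Cost = 5×50 + 3×65 = 445.

445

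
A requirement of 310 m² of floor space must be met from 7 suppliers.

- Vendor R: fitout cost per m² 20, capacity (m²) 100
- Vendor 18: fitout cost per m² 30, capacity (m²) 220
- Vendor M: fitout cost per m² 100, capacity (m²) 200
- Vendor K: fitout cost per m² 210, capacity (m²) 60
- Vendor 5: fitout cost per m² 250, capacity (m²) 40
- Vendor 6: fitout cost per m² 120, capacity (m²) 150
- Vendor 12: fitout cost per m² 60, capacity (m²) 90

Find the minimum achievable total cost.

Fill from the cheapest supplier first.
Take 100 from Vendor R at 20 — need 210 more.
Vendor 18 (30): take the remaining 210 — done.
Vendor 12, Vendor M, Vendor 6, Vendor K, Vendor 5: unused.
Cost = 100×20 + 210×30 = 8300.

8300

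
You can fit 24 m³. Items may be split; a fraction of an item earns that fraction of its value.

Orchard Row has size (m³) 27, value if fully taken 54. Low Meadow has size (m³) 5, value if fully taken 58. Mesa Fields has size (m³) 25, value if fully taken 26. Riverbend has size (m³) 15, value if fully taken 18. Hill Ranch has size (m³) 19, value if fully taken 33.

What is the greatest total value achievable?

96

Best value per unit of size first: Low Meadow 58/5≈11.6, Orchard Row 54/27≈2, Hill Ranch 33/19≈1.74, Riverbend 18/15≈1.2, Mesa Fields 26/25≈1.04.
Low Meadow: take in full, 5 m³ for value 58 ; 19 left.
Fill the last 19 m³ with part of Orchard Row: 19/27 of it earns 38.
Total value = 96.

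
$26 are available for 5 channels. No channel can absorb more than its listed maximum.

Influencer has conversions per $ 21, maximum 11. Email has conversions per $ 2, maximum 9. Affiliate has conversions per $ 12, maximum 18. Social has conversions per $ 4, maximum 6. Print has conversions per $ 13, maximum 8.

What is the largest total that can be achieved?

Rank by conversions per $: Influencer 21 > Print 13 > Affiliate 12 > Social 4 > Email 2.
Give Influencer 11 to hit its cap of 11 — 15 left.
Print: +8 to 8 (cap) — 7 left.
Only 7 left; Affiliate takes them to reach 7.
Total = 21×11 + 12×7 + 13×8 = 419.

419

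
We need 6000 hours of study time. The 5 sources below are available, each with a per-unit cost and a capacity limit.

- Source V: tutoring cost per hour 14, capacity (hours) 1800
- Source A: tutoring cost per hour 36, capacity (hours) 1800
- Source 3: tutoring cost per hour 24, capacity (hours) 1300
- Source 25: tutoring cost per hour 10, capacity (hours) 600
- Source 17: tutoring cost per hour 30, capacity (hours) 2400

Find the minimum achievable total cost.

Use sources in increasing cost order.
Take 600 from Source 25 at 10 → need 5400 more.
Source V (14): use full 1800 → 3600 hours to go.
Take 1300 from Source 3 at 24 → need 2300 more.
Source 17 (30): take the remaining 2300 → done.
Source A: unused.
Cost = 600×10 + 1800×14 + 1300×24 + 2300×30 = 131400.

131400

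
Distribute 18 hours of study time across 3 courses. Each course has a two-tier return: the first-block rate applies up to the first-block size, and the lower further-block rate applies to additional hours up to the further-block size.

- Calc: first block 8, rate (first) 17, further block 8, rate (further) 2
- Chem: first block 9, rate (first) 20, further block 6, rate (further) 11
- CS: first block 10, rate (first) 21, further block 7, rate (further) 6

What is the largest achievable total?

370

Order all 6 blocks by rate: CS/tier1 21 > Chem/tier1 20 > Calc/tier1 17 > Chem/tier2 11 > CS/tier2 6 > Calc/tier2 2.
Fill CS tier1 block (10 at 21) — 8 left.
Chem tier1 at 20: only 8 left, fill 8.
Total = 21×10 + 20×8 = 370.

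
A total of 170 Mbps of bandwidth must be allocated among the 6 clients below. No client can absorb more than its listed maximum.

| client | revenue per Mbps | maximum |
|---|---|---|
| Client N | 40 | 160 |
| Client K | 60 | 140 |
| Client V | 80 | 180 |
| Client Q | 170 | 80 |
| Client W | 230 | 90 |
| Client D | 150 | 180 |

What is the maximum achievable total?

Highest revenue per Mbps first: Client W 230 > Client Q 170 > Client D 150 > Client V 80 > Client K 60 > Client N 40.
Give Client W 90 to hit its cap of 90 — 80 left.
Client Q takes 80 to reach its cap of 80 — 0 left.
Total = 170×80 + 230×90 = 34300.

34300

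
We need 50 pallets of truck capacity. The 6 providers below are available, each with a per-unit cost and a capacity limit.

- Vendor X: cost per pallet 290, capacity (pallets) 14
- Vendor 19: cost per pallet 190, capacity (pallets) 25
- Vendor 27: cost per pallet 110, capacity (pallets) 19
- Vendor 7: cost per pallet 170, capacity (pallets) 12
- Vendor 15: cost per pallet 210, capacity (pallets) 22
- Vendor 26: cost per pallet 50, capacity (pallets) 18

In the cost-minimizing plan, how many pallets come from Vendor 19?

1

Cheapest first:
Vendor 26 (50): use full 18 → 32 pallets to go.
Vendor 27 at 110: take all 19 pallets → 13 still needed.
Vendor 7 at 170: take all 12 pallets → 1 still needed.
Take 1 from Vendor 19 at 190 to finish.
Vendor 15, Vendor X: unused.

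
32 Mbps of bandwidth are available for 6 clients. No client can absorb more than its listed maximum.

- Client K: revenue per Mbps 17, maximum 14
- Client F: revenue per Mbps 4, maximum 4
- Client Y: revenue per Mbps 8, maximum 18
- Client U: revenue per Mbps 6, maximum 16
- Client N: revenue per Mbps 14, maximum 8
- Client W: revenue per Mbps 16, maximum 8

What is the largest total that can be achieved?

494

Order the clients by revenue per Mbps: Client K 17 > Client W 16 > Client N 14 > Client Y 8 > Client U 6 > Client F 4.
Client K takes 14 to reach its cap of 14 ; 18 left.
Client W takes 8 to reach its cap of 8 ; 10 left.
Give Client N 8 to hit its cap of 8 ; 2 left.
Client Y has room for 18 but only 2 remain, so it gets 2.
Total = 17×14 + 8×2 + 14×8 + 16×8 = 494.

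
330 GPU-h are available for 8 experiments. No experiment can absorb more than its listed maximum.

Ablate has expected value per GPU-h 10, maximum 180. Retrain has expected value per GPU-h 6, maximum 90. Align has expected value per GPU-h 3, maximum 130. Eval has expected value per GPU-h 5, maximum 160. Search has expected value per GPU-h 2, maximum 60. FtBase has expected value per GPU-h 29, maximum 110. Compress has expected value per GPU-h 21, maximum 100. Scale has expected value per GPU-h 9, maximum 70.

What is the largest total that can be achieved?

6490

Order the experiments by expected value per GPU-h: FtBase 29 > Compress 21 > Ablate 10 > Scale 9 > Retrain 6 > Eval 5 > Align 3 > Search 2.
Give FtBase 110 to hit its cap of 110 → 220 left.
Compress takes 100 to reach its cap of 100 → 120 left.
Ablate: +120 (room for 180) → 120. Pool exhausted.
Total = 10×120 + 29×110 + 21×100 = 6490.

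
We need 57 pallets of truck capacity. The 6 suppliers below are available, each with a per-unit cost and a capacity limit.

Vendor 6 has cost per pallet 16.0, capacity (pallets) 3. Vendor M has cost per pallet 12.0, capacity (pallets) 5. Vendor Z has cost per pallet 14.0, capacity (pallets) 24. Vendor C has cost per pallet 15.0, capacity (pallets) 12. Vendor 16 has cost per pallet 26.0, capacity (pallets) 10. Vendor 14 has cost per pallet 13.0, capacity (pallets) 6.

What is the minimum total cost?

Use suppliers in increasing cost order.
Vendor M at 12.0: take all 5 pallets → 52 still needed.
Vendor 14 at 13.0: take all 6 pallets → 46 still needed.
Take 24 from Vendor Z at 14.0 → need 22 more.
Vendor C (15.0): use full 12 → 10 pallets to go.
Vendor 6 (16.0): use full 3 → 7 pallets to go.
Take 7 from Vendor 16 at 26.0 to finish.
Cost = 5×12.0 + 6×13.0 + 24×14.0 + 12×15.0 + 3×16.0 + 7×26.0 = 884.

884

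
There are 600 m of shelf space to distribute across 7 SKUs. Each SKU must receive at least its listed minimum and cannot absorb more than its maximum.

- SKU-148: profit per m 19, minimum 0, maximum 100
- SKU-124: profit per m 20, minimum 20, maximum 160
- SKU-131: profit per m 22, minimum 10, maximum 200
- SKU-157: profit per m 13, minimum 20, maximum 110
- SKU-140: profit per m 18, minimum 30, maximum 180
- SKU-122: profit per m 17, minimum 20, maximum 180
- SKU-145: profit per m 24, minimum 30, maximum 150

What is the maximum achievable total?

Meeting every minimum uses 0+20+10+20+30+20+30 = 130 m, leaving 470.
Rank by profit per m: SKU-145 24 > SKU-131 22 > SKU-124 20 > SKU-148 19 > SKU-140 18 > SKU-122 17 > SKU-157 13.
SKU-145 takes 120 more to reach its cap of 150 — 350 left.
SKU-131 takes 190 more to reach its cap of 200 — 160 left.
SKU-124 takes 140 more to reach its cap of 160 — 20 left.
SKU-148: +20 (room for 100) → 20. Pool exhausted.
Total = 19×20 + 20×160 + 22×200 + 13×20 + 18×30 + 17×20 + 24×150 = 12720.

12720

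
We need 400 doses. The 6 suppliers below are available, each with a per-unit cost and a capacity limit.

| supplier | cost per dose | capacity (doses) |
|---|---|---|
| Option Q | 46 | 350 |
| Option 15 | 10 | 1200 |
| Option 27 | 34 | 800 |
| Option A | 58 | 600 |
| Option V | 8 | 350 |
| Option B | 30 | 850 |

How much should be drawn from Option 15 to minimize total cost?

50

Fill from the cheapest supplier first.
Option V at 8: take all 350 doses ; 50 still needed.
Option 15 (10): take the remaining 50 ; done.
Option B, Option 27, Option Q, Option A: unused.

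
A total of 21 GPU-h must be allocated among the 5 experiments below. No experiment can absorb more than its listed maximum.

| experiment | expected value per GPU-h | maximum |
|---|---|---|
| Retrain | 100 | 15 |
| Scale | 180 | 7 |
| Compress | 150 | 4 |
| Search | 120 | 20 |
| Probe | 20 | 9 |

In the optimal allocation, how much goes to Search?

Rank by expected value per GPU-h: Scale 180 > Compress 150 > Search 120 > Retrain 100 > Probe 20.
Scale takes 7 to reach its cap of 7 — 14 left.
Compress: +4 to 4 (cap) — 10 left.
Only 10 left; Search takes them to reach 10.

10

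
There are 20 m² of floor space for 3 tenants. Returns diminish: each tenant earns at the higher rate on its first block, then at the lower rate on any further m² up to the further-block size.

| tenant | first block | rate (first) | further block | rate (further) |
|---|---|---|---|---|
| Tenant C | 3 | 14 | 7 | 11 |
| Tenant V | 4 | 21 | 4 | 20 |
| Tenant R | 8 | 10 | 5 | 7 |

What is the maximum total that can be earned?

303

Rank every tier by rate: Tenant V/first 21 > Tenant V/second 20 > Tenant C/first 14 > Tenant C/second 11 > Tenant R/first 10 > Tenant R/second 7.
Tenant V/first (21): +4 — 16 left.
Tenant V/second (20): +4 — 12 left.
Fill Tenant C first block (3 at 14) — 9 left.
Fill Tenant C second block (7 at 11) — 2 left.
Tenant R/first: +2 of 8 at 10; pool empty.
Total = 21×4 + 20×4 + 14×3 + 11×7 + 10×2 = 303.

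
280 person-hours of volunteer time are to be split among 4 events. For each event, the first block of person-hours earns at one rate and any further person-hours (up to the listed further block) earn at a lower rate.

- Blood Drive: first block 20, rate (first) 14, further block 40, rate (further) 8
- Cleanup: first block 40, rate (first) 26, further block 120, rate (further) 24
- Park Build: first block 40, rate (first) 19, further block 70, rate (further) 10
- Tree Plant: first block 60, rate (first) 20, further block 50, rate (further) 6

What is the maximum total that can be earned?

Treat each block as its own option and order by rate: Cleanup/T1 26 > Cleanup/T2 24 > Tree Plant/T1 20 > Park Build/T1 19 > Blood Drive/T1 14 > Park Build/T2 10 > Blood Drive/T2 8 > Tree Plant/T2 6.
Cleanup T1 at 26: fill all 40 — 240 left.
Cleanup/T2 (24): +120 — 120 left.
Fill Tree Plant T1 block (60 at 20) — 60 left.
Fill Park Build T1 block (40 at 19) — 20 left.
Fill Blood Drive T1 block (20 at 14) — 0 left.
Total = 26×40 + 24×120 + 20×60 + 19×40 + 14×20 = 6160.

6160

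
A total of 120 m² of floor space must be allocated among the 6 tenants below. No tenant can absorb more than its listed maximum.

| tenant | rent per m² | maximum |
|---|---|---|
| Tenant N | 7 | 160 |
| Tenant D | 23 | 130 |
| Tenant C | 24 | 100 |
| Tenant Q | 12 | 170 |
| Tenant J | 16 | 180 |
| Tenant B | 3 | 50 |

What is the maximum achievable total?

2860

Highest rent per m² first: Tenant C 24 > Tenant D 23 > Tenant J 16 > Tenant Q 12 > Tenant N 7 > Tenant B 3.
Tenant C takes 100 to reach its cap of 100 → 20 left.
Only 20 left; Tenant D takes them to reach 20.
Total = 23×20 + 24×100 = 2860.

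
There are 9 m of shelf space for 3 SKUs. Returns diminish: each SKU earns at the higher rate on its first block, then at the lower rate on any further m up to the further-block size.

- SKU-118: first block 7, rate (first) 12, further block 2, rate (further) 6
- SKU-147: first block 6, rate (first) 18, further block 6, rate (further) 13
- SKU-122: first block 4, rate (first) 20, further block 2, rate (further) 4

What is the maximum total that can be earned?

170

Order all 6 blocks by rate: SKU-122/T1 20 > SKU-147/T1 18 > SKU-147/T2 13 > SKU-118/T1 12 > SKU-118/T2 6 > SKU-122/T2 4.
SKU-122/T1 (20): +4 ; 5 left.
5 remain; put them into SKU-147 T1 at 18.
Total = 20×4 + 18×5 = 170.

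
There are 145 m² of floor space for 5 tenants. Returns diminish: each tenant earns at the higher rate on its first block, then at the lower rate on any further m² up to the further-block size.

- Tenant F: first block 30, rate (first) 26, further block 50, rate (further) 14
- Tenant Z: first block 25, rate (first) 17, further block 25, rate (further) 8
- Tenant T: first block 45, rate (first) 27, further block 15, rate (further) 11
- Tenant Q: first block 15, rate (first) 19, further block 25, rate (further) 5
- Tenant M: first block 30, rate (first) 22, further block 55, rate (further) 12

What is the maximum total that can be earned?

3365

Treat each block as its own option and order by rate: Tenant T/tier1 27 > Tenant F/tier1 26 > Tenant M/tier1 22 > Tenant Q/tier1 19 > Tenant Z/tier1 17 > Tenant F/tier2 14 > Tenant M/tier2 12 > Tenant T/tier2 11 > Tenant Z/tier2 8 > Tenant Q/tier2 5.
Tenant T tier1 at 27: fill all 45 ; 100 left.
Tenant F tier1 at 26: fill all 30 ; 70 left.
Tenant M/tier1 (22): +30 ; 40 left.
Tenant Q/tier1 (19): +15 ; 25 left.
Tenant Z/tier1 (17): +25 ; 0 left.
Total = 27×45 + 26×30 + 22×30 + 19×15 + 17×25 = 3365.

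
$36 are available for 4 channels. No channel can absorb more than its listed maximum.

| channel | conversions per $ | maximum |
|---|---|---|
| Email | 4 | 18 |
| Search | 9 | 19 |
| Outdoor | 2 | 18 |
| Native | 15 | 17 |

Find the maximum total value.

426

Order the channels by conversions per $: Native 15 > Search 9 > Email 4 > Outdoor 2.
Native takes 17 to reach its cap of 17 → 19 left.
Give Search 19 to hit its cap of 19 → 0 left.
Total = 9×19 + 15×17 = 426.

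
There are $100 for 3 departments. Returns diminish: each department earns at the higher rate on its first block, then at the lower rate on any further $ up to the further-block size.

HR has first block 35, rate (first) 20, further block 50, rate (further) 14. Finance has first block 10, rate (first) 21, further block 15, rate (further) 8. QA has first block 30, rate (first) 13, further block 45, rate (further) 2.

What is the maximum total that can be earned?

1675

Rank every tier by rate: Finance/first 21 > HR/first 20 > HR/second 14 > QA/first 13 > Finance/second 8 > QA/second 2.
Fill Finance first block (10 at 21) ; 90 left.
HR/first (20): +35 ; 55 left.
Fill HR second block (50 at 14) ; 5 left.
5 remain; put them into QA first at 13.
Total = 21×10 + 20×35 + 14×50 + 13×5 = 1675.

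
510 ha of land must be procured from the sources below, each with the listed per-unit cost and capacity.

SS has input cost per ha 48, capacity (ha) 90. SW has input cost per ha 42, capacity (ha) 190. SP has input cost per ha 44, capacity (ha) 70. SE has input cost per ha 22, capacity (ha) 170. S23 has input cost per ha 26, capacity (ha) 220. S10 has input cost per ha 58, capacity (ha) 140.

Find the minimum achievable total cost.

14500

Cheapest first:
Take 170 from SE at 22 → need 340 more.
Take 220 from S23 at 26 → need 120 more.
SW at 42: take 120 of its 190 → requirement met.
SP, SS, S10: unused.
Cost = 170×22 + 220×26 + 120×42 = 14500.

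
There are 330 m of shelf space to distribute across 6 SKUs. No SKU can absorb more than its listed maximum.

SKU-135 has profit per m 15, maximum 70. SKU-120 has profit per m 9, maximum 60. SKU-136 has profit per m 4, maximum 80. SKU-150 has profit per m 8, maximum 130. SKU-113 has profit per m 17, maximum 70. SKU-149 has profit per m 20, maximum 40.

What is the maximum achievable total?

Order the SKUs by profit per m: SKU-149 20 > SKU-113 17 > SKU-135 15 > SKU-120 9 > SKU-150 8 > SKU-136 4.
Give SKU-149 40 to hit its cap of 40 ; 290 left.
SKU-113 takes 70 to reach its cap of 70 ; 220 left.
SKU-135: +70 to 70 (cap) ; 150 left.
SKU-120: +60 to 60 (cap) ; 90 left.
Only 90 left; SKU-150 takes them to reach 90.
Total = 15×70 + 9×60 + 8×90 + 17×70 + 20×40 = 4300.

4300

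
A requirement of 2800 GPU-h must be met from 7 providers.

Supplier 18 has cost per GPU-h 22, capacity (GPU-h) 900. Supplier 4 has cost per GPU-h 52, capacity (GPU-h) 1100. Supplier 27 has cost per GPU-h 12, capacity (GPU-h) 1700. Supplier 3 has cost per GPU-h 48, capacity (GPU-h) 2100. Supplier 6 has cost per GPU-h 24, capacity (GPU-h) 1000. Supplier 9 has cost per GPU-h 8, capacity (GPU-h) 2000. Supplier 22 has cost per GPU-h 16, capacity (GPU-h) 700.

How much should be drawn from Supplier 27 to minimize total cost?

Cheapest first:
Supplier 9 (8): use full 2000 ; 800 GPU-h to go.
Supplier 27 (12): take the remaining 800 ; done.
Supplier 22, Supplier 18, Supplier 6, Supplier 3, Supplier 4: unused.

800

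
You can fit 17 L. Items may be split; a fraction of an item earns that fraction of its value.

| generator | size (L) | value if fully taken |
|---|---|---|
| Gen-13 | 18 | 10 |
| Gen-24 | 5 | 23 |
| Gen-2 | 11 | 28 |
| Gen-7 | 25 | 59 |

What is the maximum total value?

Rank by value-to-size ratio: Gen-24 23/5≈4.6, Gen-2 28/11≈2.55, Gen-7 59/25≈2.36, Gen-13 10/18≈0.556.
All 5 L of Gen-24 fit (value 23) — 12 remain.
Gen-2: take in full, 11 L for value 28 — 1 left.
1 L left: a 1/25 share of Gen-7 gives 59×1/25 = 2.36.
Total value = 53.36.

53.36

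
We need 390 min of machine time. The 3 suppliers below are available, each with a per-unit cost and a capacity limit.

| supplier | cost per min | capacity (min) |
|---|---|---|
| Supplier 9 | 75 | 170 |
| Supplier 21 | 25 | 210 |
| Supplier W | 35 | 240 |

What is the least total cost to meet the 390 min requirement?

Use suppliers in increasing cost order.
Take 210 from Supplier 21 at 25 → need 180 more.
Supplier W at 35: take 180 of its 240 → requirement met.
Supplier 9: unused.
Cost = 210×25 + 180×35 = 11550.

11550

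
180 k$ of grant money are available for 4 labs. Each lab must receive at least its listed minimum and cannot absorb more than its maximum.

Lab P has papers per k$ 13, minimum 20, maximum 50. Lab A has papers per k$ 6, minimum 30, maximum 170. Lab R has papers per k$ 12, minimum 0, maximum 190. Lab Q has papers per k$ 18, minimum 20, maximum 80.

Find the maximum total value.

2510

Meeting every minimum uses 20+30+0+20 = 70 k$, leaving 110.
Rank by papers per k$: Lab Q 18 > Lab P 13 > Lab R 12 > Lab A 6.
Lab Q takes 60 more to reach its cap of 80 → 50 left.
Give Lab P 30 more to hit its cap of 50 → 20 left.
Only 20 left; Lab R takes them to reach 20.
Total = 13×50 + 6×30 + 12×20 + 18×80 = 2510.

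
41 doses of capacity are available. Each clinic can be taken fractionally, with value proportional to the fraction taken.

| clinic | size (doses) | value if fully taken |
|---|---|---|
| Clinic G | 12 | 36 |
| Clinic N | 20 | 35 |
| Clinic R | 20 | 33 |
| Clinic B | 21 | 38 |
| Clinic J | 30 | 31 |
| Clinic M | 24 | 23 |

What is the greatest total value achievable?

88

Rank by value-to-size ratio: Clinic G 36/12≈3, Clinic B 38/21≈1.81, Clinic N 35/20≈1.75, Clinic R 33/20≈1.65, Clinic J 31/30≈1.03, Clinic M 23/24≈0.958.
Take all of Clinic G (12 doses, value 36) ; 29 doses left.
Clinic B: take in full, 21 doses for value 38 ; 8 left.
Fill the last 8 doses with part of Clinic N: 8/20 of it earns 14.
Total value = 88.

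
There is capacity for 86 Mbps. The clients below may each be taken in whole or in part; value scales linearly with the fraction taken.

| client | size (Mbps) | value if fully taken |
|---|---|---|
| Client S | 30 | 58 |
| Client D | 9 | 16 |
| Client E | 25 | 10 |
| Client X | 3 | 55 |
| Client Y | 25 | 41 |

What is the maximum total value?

177.6

Rank by value-to-size ratio: Client X 55/3≈18.3, Client S 58/30≈1.93, Client D 16/9≈1.78, Client Y 41/25≈1.64, Client E 10/25≈0.4.
All 3 Mbps of Client X fit (value 55) ; 83 remain.
Take all of Client S (30 Mbps, value 58) ; 53 Mbps left.
Client D: take in full, 9 Mbps for value 16 ; 44 left.
Take all of Client Y (25 Mbps, value 41) ; 19 Mbps left.
Only 19 Mbps remain; take 19/25 of Client E for value 10×19/25 = 7.6.
Total value = 177.6.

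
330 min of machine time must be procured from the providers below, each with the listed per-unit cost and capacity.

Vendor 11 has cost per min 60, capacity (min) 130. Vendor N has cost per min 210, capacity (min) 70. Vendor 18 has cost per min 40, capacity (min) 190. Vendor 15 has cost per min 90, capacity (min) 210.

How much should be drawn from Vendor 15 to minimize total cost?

Fill from the cheapest provider first.
Vendor 18 at 40: take all 190 min — 140 still needed.
Vendor 11 at 60: take all 130 min — 10 still needed.
Vendor 15 (90): take the remaining 10 — done.
Vendor N: unused.

10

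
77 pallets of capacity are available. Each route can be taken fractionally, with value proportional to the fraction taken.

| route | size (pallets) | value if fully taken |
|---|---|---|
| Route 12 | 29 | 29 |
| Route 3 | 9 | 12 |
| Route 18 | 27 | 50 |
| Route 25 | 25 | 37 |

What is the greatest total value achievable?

Sort by value density: Route 18 50/27≈1.85, Route 25 37/25≈1.48, Route 3 12/9≈1.33, Route 12 29/29≈1.
Take all of Route 18 (27 pallets, value 50) ; 50 pallets left.
Take all of Route 25 (25 pallets, value 37) ; 25 pallets left.
All 9 pallets of Route 3 fit (value 12) ; 16 remain.
16 pallets left: a 16/29 share of Route 12 gives 29×16/29 = 16.
Total value = 115.

115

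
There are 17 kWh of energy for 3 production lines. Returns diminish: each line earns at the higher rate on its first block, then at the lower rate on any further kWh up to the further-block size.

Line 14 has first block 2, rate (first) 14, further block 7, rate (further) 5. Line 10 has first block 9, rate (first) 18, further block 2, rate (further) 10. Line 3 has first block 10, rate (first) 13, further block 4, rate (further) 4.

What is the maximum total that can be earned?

268

Treat each block as its own option and order by rate: Line 10/tier1 18 > Line 14/tier1 14 > Line 3/tier1 13 > Line 10/tier2 10 > Line 14/tier2 5 > Line 3/tier2 4.
Line 10/tier1 (18): +9 → 8 left.
Fill Line 14 tier1 block (2 at 14) → 6 left.
Line 3/tier1: +6 of 10 at 13; pool empty.
Total = 18×9 + 14×2 + 13×6 = 268.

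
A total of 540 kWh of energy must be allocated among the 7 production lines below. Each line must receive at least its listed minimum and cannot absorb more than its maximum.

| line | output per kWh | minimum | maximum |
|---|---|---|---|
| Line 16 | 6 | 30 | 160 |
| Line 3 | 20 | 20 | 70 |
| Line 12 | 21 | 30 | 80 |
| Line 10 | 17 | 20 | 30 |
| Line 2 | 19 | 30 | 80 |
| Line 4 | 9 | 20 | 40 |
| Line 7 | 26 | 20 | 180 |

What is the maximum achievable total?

10510

Meeting every minimum uses 30+20+30+20+30+20+20 = 170 kWh, leaving 370.
Order the production lines by output per kWh: Line 7 26 > Line 12 21 > Line 3 20 > Line 2 19 > Line 10 17 > Line 4 9 > Line 16 6.
Give Line 7 160 more to hit its cap of 180 — 210 left.
Line 12: +50 to 80 (cap) — 160 left.
Give Line 3 50 more to hit its cap of 70 — 110 left.
Line 2: +50 to 80 (cap) — 60 left.
Line 10 takes 10 more to reach its cap of 30 — 50 left.
Give Line 4 20 more to hit its cap of 40 — 30 left.
Line 16: +30 (room for 130) → 60. Pool exhausted.
Total = 6×60 + 20×70 + 21×80 + 17×30 + 19×80 + 9×40 + 26×180 = 10510.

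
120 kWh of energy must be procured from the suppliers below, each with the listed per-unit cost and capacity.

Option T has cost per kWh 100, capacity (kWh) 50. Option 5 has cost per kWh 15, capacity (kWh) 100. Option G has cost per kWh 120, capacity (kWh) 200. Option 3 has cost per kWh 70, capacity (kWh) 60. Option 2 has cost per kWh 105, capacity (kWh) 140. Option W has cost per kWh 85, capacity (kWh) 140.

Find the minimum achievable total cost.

Cheapest first:
Option 5 (15): use full 100 ; 20 kWh to go.
Option 3 (70): take the remaining 20 ; done.
Option W, Option T, Option 2, Option G: unused.
Cost = 100×15 + 20×70 = 2900.

2900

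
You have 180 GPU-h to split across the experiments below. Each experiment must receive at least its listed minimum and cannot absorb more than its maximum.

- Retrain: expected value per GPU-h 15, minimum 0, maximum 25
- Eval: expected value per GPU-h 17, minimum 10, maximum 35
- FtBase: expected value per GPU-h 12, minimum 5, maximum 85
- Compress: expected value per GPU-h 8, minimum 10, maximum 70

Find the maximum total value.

Meeting every minimum uses 0+10+5+10 = 25 GPU-h, leaving 155.
Order the experiments by expected value per GPU-h: Eval 17 > Retrain 15 > FtBase 12 > Compress 8.
Eval: +25 to 35 (cap) ; 130 left.
Retrain takes 25 more to reach its cap of 25 ; 105 left.
FtBase: +80 to 85 (cap) ; 25 left.
Compress: +25 (room for 60) → 35. Pool exhausted.
Total = 15×25 + 17×35 + 12×85 + 8×35 = 2270.

2270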